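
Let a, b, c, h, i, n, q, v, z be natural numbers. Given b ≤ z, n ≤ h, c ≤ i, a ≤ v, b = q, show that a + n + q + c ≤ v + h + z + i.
a ≤ v and n ≤ h, hence a + n ≤ v + h. Because b = q and b ≤ z, q ≤ z. Since c ≤ i, q + c ≤ z + i. a + n ≤ v + h, so a + n + q + c ≤ v + h + z + i.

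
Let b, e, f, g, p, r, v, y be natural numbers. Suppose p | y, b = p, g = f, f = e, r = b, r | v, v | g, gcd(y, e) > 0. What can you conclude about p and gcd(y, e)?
p ≤ gcd(y, e)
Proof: g = f and f = e, so g = e. r = b and r | v, hence b | v. Because v | g, b | g. g = e, so b | e. Since b = p, p | e. Since p | y, p | gcd(y, e). Since gcd(y, e) > 0, p ≤ gcd(y, e).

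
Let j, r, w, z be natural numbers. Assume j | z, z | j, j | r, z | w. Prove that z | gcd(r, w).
From j | z and z | j, j = z. Since j | r, z | r. Since z | w, z | gcd(r, w).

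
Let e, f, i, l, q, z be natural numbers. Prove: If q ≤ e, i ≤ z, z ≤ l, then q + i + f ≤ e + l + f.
From i ≤ z and z ≤ l, i ≤ l. Since q ≤ e, q + i ≤ e + l. Then q + i + f ≤ e + l + f.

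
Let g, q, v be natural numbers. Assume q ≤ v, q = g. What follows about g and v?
g ≤ v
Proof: q = g and q ≤ v. By substitution, g ≤ v.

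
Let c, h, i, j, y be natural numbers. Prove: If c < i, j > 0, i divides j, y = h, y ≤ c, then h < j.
y = h and y ≤ c, hence h ≤ c. Since c < i, h < i. i divides j and j > 0, hence i ≤ j. h < i, so h < j.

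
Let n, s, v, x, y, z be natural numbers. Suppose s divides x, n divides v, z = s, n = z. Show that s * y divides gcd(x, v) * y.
Since n = z and z = s, n = s. Since n divides v, s divides v. s divides x, so s divides gcd(x, v). Then s * y divides gcd(x, v) * y.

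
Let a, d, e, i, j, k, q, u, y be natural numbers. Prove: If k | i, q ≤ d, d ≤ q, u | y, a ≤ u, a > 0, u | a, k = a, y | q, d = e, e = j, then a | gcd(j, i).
From u | a and a > 0, u ≤ a. Since a ≤ u, u = a. u | y, so a | y. q ≤ d and d ≤ q, thus q = d. d = e, so q = e. Since e = j, q = j. y | q, so y | j. Since a | y, a | j. k = a and k | i, so a | i. Since a | j, a | gcd(j, i).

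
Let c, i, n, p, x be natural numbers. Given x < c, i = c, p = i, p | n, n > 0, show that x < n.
p = i and p | n, hence i | n. From n > 0, i ≤ n. Since i = c, c ≤ n. Because x < c, x < n.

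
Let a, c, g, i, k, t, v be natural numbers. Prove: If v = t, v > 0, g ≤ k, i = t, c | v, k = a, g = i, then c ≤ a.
c | v and v > 0, thus c ≤ v. v = t, so c ≤ t. g = i and i = t, thus g = t. g ≤ k, so t ≤ k. c ≤ t, so c ≤ k. k = a, so c ≤ a.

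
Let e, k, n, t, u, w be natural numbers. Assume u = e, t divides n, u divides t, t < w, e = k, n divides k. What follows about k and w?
k < w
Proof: t divides n and n divides k, so t divides k. u = e and u divides t, so e divides t. e = k, so k divides t. Since t divides k, t = k. From t < w, k < w.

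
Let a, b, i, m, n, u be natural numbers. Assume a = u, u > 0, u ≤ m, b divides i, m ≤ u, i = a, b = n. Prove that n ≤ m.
u ≤ m and m ≤ u, therefore u = m. i = a and a = u, therefore i = u. Since b divides i, b divides u. Since b = n, n divides u. Since u > 0, n ≤ u. u = m, so n ≤ m.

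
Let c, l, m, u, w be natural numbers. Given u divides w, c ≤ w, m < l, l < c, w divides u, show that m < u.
w divides u and u divides w, so w = u. l < c and c ≤ w, hence l < w. Since w = u, l < u. m < l, so m < u.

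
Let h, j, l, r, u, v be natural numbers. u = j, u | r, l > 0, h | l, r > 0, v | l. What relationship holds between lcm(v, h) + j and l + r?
lcm(v, h) + j ≤ l + r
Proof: v | l and h | l, hence lcm(v, h) | l. l > 0, so lcm(v, h) ≤ l. Because u | r and r > 0, u ≤ r. Since u = j, j ≤ r. Because lcm(v, h) ≤ l, lcm(v, h) + j ≤ l + r.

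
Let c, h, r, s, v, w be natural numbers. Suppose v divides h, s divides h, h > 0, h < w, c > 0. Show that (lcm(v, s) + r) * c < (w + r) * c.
v divides h and s divides h, so lcm(v, s) divides h. h > 0, so lcm(v, s) ≤ h. Because h < w, lcm(v, s) < w. Then lcm(v, s) + r < w + r. From c > 0, by multiplying by a positive, (lcm(v, s) + r) * c < (w + r) * c.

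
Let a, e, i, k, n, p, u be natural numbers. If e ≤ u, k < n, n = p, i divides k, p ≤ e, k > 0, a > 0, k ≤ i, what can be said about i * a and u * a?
i * a < u * a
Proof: Because i divides k and k > 0, i ≤ k. Since k ≤ i, k = i. Because n = p and k < n, k < p. p ≤ e, so k < e. Since k = i, i < e. e ≤ u, so i < u. Since a > 0, by multiplying by a positive, i * a < u * a.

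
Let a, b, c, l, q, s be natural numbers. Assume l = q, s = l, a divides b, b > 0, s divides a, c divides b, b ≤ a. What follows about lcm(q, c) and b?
lcm(q, c) divides b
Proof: a divides b and b > 0, therefore a ≤ b. Because b ≤ a, a = b. From s = l and s divides a, l divides a. l = q, so q divides a. a = b, so q divides b. From c divides b, lcm(q, c) divides b.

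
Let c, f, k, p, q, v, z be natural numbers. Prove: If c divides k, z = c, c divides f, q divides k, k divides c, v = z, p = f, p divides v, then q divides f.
k divides c and c divides k, hence k = c. v = z and z = c, so v = c. p divides v, so p divides c. p = f, so f divides c. c divides f, so c = f. k = c, so k = f. Since q divides k, q divides f.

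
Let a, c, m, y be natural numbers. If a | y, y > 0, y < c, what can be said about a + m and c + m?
a + m < c + m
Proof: From a | y and y > 0, a ≤ y. y < c, so a < c. Then a + m < c + m.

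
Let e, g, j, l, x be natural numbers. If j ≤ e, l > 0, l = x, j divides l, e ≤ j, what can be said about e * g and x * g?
e * g ≤ x * g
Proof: j ≤ e and e ≤ j, so j = e. j divides l and l > 0, so j ≤ l. From l = x, j ≤ x. Since j = e, e ≤ x. By multiplying by a non-negative, e * g ≤ x * g.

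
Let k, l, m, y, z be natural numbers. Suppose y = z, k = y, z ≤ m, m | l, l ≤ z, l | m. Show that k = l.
From k = y and y = z, k = z. Since m | l and l | m, m = l. Because z ≤ m, z ≤ l. l ≤ z, so z = l. Since k = z, k = l.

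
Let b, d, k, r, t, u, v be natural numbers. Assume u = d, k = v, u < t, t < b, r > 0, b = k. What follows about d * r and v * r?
d * r < v * r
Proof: Since b = k and k = v, b = v. Because u = d and u < t, d < t. t < b, so d < b. Since b = v, d < v. From r > 0, by multiplying by a positive, d * r < v * r.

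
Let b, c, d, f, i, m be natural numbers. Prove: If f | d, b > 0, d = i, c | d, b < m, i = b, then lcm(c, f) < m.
Since d = i and i = b, d = b. c | d and f | d, so lcm(c, f) | d. d = b, so lcm(c, f) | b. b > 0, so lcm(c, f) ≤ b. b < m, so lcm(c, f) < m.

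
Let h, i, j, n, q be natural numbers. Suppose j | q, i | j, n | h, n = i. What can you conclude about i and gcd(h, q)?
i | gcd(h, q)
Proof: Because n = i and n | h, i | h. i | j and j | q, hence i | q. i | h, so i | gcd(h, q).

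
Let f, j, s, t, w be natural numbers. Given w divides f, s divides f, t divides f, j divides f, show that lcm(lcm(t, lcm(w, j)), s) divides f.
w divides f and j divides f, thus lcm(w, j) divides f. t divides f, so lcm(t, lcm(w, j)) divides f. Since s divides f, lcm(lcm(t, lcm(w, j)), s) divides f.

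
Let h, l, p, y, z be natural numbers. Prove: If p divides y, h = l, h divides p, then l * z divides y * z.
h divides p and p divides y, thus h divides y. From h = l, l divides y. Then l * z divides y * z.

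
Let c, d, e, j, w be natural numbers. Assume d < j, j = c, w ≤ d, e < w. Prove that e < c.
e < w and w ≤ d, thus e < d. Since j = c and d < j, d < c. e < d, so e < c.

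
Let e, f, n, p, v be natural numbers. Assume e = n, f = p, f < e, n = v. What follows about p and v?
p < v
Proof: From e = n and n = v, e = v. Since f < e, f < v. Since f = p, p < v.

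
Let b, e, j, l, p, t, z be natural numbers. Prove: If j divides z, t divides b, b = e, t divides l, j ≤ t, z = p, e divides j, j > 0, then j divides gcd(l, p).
b = e and t divides b, thus t divides e. e divides j, so t divides j. j > 0, so t ≤ j. Since j ≤ t, t = j. t divides l, so j divides l. z = p and j divides z, so j divides p. Since j divides l, j divides gcd(l, p).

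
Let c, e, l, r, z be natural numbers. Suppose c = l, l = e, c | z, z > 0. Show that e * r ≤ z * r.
c = l and l = e, therefore c = e. Since c | z and z > 0, c ≤ z. Since c = e, e ≤ z. Then e * r ≤ z * r.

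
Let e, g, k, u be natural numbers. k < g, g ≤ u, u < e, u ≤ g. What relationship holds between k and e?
k < e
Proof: Because u ≤ g and g ≤ u, u = g. Since u < e, g < e. k < g, so k < e.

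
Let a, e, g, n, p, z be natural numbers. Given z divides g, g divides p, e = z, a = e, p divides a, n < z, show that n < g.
a = e and p divides a, therefore p divides e. e = z, so p divides z. Because g divides p, g divides z. Since z divides g, z = g. From n < z, n < g.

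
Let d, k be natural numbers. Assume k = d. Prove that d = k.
Since k = d, by symmetry, d = k.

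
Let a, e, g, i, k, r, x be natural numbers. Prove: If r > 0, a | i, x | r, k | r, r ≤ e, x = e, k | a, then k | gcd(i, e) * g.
Since k | a and a | i, k | i. x = e and x | r, hence e | r. Since r > 0, e ≤ r. r ≤ e, so r = e. From k | r, k | e. Because k | i, k | gcd(i, e). Then k | gcd(i, e) * g.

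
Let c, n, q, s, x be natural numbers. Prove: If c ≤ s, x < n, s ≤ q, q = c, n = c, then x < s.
q = c and s ≤ q, therefore s ≤ c. Since c ≤ s, c = s. n = c and x < n, therefore x < c. From c = s, x < s.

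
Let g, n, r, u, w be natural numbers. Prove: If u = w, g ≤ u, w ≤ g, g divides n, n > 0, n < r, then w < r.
u = w and g ≤ u, therefore g ≤ w. w ≤ g, so g = w. From g divides n and n > 0, g ≤ n. g = w, so w ≤ n. Since n < r, w < r.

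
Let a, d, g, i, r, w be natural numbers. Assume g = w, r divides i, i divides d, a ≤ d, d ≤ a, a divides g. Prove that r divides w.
Since r divides i and i divides d, r divides d. a ≤ d and d ≤ a, thus a = d. Since a divides g, d divides g. Since r divides d, r divides g. g = w, so r divides w.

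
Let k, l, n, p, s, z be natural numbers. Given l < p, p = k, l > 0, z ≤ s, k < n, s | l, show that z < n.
s | l and l > 0, so s ≤ l. Since z ≤ s, z ≤ l. Since p = k and l < p, l < k. k < n, so l < n. Since z ≤ l, z < n.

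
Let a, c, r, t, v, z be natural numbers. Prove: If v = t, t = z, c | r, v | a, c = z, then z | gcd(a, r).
v = t and t = z, hence v = z. Since v | a, z | a. Since c = z and c | r, z | r. Since z | a, z | gcd(a, r).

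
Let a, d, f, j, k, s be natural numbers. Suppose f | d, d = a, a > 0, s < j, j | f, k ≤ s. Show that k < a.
k ≤ s and s < j, so k < j. j | f and f | d, so j | d. Since d = a, j | a. a > 0, so j ≤ a. k < j, so k < a.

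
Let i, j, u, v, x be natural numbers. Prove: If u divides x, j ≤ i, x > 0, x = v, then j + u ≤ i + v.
Because u divides x and x > 0, u ≤ x. x = v, so u ≤ v. From j ≤ i, j + u ≤ i + v.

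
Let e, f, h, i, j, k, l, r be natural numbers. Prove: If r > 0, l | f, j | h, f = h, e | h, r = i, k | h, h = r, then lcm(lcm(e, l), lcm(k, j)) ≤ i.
f = h and l | f, so l | h. Since e | h, lcm(e, l) | h. Since k | h and j | h, lcm(k, j) | h. From lcm(e, l) | h, lcm(lcm(e, l), lcm(k, j)) | h. h = r, so lcm(lcm(e, l), lcm(k, j)) | r. Since r > 0, lcm(lcm(e, l), lcm(k, j)) ≤ r. Since r = i, lcm(lcm(e, l), lcm(k, j)) ≤ i.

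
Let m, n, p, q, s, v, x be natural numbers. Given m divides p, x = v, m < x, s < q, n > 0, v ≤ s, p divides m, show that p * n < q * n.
m divides p and p divides m, hence m = p. Because x = v and m < x, m < v. From v ≤ s and s < q, v < q. Because m < v, m < q. m = p, so p < q. Since n > 0, by multiplying by a positive, p * n < q * n.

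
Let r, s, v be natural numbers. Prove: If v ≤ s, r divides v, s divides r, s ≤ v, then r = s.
Since v ≤ s and s ≤ v, v = s. r divides v, so r divides s. Since s divides r, r = s.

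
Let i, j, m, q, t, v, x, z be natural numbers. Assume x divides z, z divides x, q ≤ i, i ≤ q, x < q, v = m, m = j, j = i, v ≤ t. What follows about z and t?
z < t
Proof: x divides z and z divides x, thus x = z. q ≤ i and i ≤ q, therefore q = i. Because x < q, x < i. From v = m and m = j, v = j. Since j = i, v = i. Since v ≤ t, i ≤ t. x < i, so x < t. Since x = z, z < t.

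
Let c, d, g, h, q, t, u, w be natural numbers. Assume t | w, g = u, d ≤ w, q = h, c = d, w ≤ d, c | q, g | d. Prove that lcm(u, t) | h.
g = u and g | d, thus u | d. w ≤ d and d ≤ w, hence w = d. Since t | w, t | d. u | d, so lcm(u, t) | d. From c = d and c | q, d | q. q = h, so d | h. Because lcm(u, t) | d, lcm(u, t) | h.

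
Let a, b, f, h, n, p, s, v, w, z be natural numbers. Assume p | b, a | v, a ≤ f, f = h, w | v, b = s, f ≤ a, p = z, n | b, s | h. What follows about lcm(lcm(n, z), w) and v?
lcm(lcm(n, z), w) | v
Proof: Since p = z and p | b, z | b. Since n | b, lcm(n, z) | b. Since b = s, lcm(n, z) | s. Since s | h, lcm(n, z) | h. Because a ≤ f and f ≤ a, a = f. Since a | v, f | v. f = h, so h | v. Because lcm(n, z) | h, lcm(n, z) | v. Since w | v, lcm(lcm(n, z), w) | v.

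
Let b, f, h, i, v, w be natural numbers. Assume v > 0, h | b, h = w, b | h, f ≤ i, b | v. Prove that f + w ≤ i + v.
From b | h and h | b, b = h. Since b | v, h | v. Since v > 0, h ≤ v. Since h = w, w ≤ v. Because f ≤ i, f + w ≤ i + v.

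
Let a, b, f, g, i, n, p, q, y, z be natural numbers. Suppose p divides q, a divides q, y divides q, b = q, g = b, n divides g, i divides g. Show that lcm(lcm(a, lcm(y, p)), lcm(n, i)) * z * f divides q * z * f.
Since y divides q and p divides q, lcm(y, p) divides q. From a divides q, lcm(a, lcm(y, p)) divides q. Since g = b and b = q, g = q. n divides g and i divides g, hence lcm(n, i) divides g. Because g = q, lcm(n, i) divides q. lcm(a, lcm(y, p)) divides q, so lcm(lcm(a, lcm(y, p)), lcm(n, i)) divides q. Then lcm(lcm(a, lcm(y, p)), lcm(n, i)) * z divides q * z. Then lcm(lcm(a, lcm(y, p)), lcm(n, i)) * z * f divides q * z * f.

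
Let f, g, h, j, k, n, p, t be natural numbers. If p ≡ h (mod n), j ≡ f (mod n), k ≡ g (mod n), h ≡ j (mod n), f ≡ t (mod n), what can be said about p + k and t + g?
p + k ≡ t + g (mod n)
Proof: Since p ≡ h (mod n) and h ≡ j (mod n), p ≡ j (mod n). j ≡ f (mod n), so p ≡ f (mod n). f ≡ t (mod n), so p ≡ t (mod n). Since k ≡ g (mod n), p + k ≡ t + g (mod n).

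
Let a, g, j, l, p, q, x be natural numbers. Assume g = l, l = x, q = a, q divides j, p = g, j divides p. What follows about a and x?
a divides x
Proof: g = l and l = x, so g = x. q = a and q divides j, therefore a divides j. Because p = g and j divides p, j divides g. From a divides j, a divides g. Since g = x, a divides x.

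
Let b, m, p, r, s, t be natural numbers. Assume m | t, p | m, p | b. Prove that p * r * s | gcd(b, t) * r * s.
p | m and m | t, thus p | t. Because p | b, p | gcd(b, t). Then p * r | gcd(b, t) * r. Then p * r * s | gcd(b, t) * r * s.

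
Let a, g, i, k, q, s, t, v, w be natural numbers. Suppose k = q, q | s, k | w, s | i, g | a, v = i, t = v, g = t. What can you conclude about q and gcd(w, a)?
q | gcd(w, a)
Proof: k = q and k | w, so q | w. From q | s and s | i, q | i. t = v and v = i, therefore t = i. From g = t and g | a, t | a. t = i, so i | a. q | i, so q | a. Since q | w, q | gcd(w, a).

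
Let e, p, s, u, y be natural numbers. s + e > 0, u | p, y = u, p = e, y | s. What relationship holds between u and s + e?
u ≤ s + e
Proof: Because y = u and y | s, u | s. Since p = e and u | p, u | e. u | s, so u | s + e. Since s + e > 0, u ≤ s + e.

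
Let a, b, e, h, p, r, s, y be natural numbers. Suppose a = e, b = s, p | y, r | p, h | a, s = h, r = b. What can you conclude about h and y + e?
h | y + e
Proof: b = s and s = h, thus b = h. r = b and r | p, hence b | p. Because p | y, b | y. Since b = h, h | y. Since a = e and h | a, h | e. Since h | y, h | y + e.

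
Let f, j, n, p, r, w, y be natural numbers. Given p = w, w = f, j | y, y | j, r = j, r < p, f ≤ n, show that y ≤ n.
From p = w and w = f, p = f. j | y and y | j, thus j = y. From r = j and r < p, j < p. Since j = y, y < p. Since p = f, y < f. From f ≤ n, y < n. Then y ≤ n.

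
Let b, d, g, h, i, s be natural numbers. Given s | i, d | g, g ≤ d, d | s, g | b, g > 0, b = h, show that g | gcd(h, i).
b = h and g | b, therefore g | h. Since d | g and g > 0, d ≤ g. Since g ≤ d, d = g. d | s and s | i, therefore d | i. Since d = g, g | i. Since g | h, g | gcd(h, i).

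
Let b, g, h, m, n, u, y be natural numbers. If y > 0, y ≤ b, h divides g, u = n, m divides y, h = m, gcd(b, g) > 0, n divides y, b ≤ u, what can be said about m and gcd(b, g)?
m ≤ gcd(b, g)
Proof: u = n and b ≤ u, so b ≤ n. Because n divides y and y > 0, n ≤ y. Since b ≤ n, b ≤ y. Since y ≤ b, y = b. Since m divides y, m divides b. Since h = m and h divides g, m divides g. m divides b, so m divides gcd(b, g). gcd(b, g) > 0, so m ≤ gcd(b, g).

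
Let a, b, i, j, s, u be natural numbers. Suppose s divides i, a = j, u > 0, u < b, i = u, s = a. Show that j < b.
s = a and a = j, hence s = j. From i = u and s divides i, s divides u. s = j, so j divides u. Since u > 0, j ≤ u. Since u < b, j < b.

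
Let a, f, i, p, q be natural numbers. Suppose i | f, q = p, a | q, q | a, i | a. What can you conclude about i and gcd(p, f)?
i | gcd(p, f)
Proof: a | q and q | a, therefore a = q. Because q = p, a = p. Since i | a, i | p. From i | f, i | gcd(p, f).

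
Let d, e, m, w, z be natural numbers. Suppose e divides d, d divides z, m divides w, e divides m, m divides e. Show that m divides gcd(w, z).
Because e divides m and m divides e, e = m. e divides d and d divides z, hence e divides z. Since e = m, m divides z. m divides w, so m divides gcd(w, z).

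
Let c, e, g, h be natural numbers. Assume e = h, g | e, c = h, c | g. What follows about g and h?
g = h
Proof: e = h and g | e, so g | h. c = h and c | g, thus h | g. Since g | h, g = h.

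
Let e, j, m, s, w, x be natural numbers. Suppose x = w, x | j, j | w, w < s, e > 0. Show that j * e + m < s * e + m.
Because x = w and x | j, w | j. Since j | w, w = j. Since w < s, j < s. e > 0, so j * e < s * e. Then j * e + m < s * e + m.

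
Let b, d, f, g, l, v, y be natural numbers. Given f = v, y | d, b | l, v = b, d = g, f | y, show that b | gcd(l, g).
Because f = v and v = b, f = b. Since f | y, b | y. From d = g and y | d, y | g. Since b | y, b | g. Since b | l, b | gcd(l, g).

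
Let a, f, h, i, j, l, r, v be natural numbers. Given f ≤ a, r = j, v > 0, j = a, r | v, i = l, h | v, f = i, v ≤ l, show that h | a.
From f = i and i = l, f = l. f ≤ a, so l ≤ a. Since v ≤ l, v ≤ a. r = j and j = a, so r = a. r | v, so a | v. Because v > 0, a ≤ v. Since v ≤ a, v = a. Since h | v, h | a.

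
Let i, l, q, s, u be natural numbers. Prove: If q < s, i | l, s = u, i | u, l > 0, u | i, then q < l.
From s = u and q < s, q < u. i | u and u | i, so i = u. i | l, so u | l. Since l > 0, u ≤ l. Since q < u, q < l.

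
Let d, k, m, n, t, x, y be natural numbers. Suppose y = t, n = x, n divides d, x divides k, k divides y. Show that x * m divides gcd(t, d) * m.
x divides k and k divides y, hence x divides y. Since y = t, x divides t. n = x and n divides d, therefore x divides d. Since x divides t, x divides gcd(t, d). Then x * m divides gcd(t, d) * m.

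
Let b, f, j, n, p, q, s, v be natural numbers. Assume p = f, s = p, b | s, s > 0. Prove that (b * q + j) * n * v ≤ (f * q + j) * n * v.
Since s = p and p = f, s = f. b | s and s > 0, therefore b ≤ s. s = f, so b ≤ f. Then b * q ≤ f * q. Then b * q + j ≤ f * q + j. Then (b * q + j) * n ≤ (f * q + j) * n. Then (b * q + j) * n * v ≤ (f * q + j) * n * v.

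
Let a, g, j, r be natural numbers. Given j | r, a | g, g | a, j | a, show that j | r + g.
Because a | g and g | a, a = g. Since j | a, j | g. Because j | r, j | r + g.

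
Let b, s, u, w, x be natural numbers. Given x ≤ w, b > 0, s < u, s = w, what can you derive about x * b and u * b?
x * b < u * b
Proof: s = w and s < u, thus w < u. Since x ≤ w, x < u. b > 0, so x * b < u * b.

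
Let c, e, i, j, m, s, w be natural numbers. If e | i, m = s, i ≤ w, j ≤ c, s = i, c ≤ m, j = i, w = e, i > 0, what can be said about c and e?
c = e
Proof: e | i and i > 0, thus e ≤ i. Since w = e and i ≤ w, i ≤ e. e ≤ i, so e = i. j = i and j ≤ c, so i ≤ c. m = s and s = i, hence m = i. c ≤ m, so c ≤ i. i ≤ c, so i = c. e = i, so e = c. Then c = e.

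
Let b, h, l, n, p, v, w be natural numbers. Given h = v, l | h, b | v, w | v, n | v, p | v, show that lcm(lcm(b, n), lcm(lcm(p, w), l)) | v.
Since b | v and n | v, lcm(b, n) | v. p | v and w | v, so lcm(p, w) | v. h = v and l | h, therefore l | v. Since lcm(p, w) | v, lcm(lcm(p, w), l) | v. lcm(b, n) | v, so lcm(lcm(b, n), lcm(lcm(p, w), l)) | v.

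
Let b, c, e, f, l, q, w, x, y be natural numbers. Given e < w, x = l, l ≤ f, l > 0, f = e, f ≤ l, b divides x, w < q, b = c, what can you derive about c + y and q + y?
c + y < q + y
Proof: From l ≤ f and f ≤ l, l = f. Since f = e, l = e. Because x = l and b divides x, b divides l. l > 0, so b ≤ l. Since l = e, b ≤ e. Since b = c, c ≤ e. Because e < w and w < q, e < q. Because c ≤ e, c < q. Then c + y < q + y.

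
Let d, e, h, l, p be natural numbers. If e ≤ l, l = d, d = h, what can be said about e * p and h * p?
e * p ≤ h * p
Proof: l = d and d = h, hence l = h. Since e ≤ l, e ≤ h. Then e * p ≤ h * p.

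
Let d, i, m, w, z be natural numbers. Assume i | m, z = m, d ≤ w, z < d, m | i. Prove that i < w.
From m | i and i | m, m = i. Since z = m, z = i. Since z < d, i < d. d ≤ w, so i < w.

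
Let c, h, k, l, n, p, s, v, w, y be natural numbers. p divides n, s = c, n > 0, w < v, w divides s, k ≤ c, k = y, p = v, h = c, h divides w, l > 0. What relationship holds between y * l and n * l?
y * l < n * l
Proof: h = c and h divides w, hence c divides w. s = c and w divides s, so w divides c. Since c divides w, c = w. k = y and k ≤ c, therefore y ≤ c. Since c = w, y ≤ w. Because p = v and p divides n, v divides n. Since n > 0, v ≤ n. w < v, so w < n. Since y ≤ w, y < n. Since l > 0, by multiplying by a positive, y * l < n * l.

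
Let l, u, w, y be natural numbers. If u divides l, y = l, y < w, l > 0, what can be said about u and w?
u < w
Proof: From u divides l and l > 0, u ≤ l. y = l and y < w, so l < w. Since u ≤ l, u < w.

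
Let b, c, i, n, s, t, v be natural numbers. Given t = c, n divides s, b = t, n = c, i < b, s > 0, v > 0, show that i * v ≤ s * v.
b = t and t = c, therefore b = c. i < b, so i < c. n = c and n divides s, therefore c divides s. Because s > 0, c ≤ s. i < c, so i < s. Using v > 0 and multiplying by a positive, i * v < s * v. Then i * v ≤ s * v.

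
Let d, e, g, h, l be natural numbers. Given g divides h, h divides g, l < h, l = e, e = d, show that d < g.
Because l = e and e = d, l = d. Because h divides g and g divides h, h = g. l < h, so l < g. l = d, so d < g.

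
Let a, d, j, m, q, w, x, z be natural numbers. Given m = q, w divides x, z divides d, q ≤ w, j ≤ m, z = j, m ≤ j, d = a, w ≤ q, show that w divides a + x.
j ≤ m and m ≤ j, hence j = m. m = q, so j = q. From q ≤ w and w ≤ q, q = w. j = q, so j = w. z = j and z divides d, thus j divides d. Since j = w, w divides d. d = a, so w divides a. w divides x, so w divides a + x.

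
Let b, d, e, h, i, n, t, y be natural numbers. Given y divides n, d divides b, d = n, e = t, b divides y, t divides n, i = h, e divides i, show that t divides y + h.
d = n and d divides b, therefore n divides b. Since b divides y, n divides y. y divides n, so n = y. Since t divides n, t divides y. i = h and e divides i, thus e divides h. e = t, so t divides h. t divides y, so t divides y + h.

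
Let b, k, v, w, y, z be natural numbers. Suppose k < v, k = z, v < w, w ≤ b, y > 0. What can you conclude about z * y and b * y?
z * y < b * y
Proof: k = z and k < v, hence z < v. v < w and w ≤ b, so v < b. z < v, so z < b. y > 0, so z * y < b * y.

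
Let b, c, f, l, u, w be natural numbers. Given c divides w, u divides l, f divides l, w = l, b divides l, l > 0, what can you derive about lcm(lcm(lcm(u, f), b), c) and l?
lcm(lcm(lcm(u, f), b), c) ≤ l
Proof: u divides l and f divides l, thus lcm(u, f) divides l. b divides l, so lcm(lcm(u, f), b) divides l. w = l and c divides w, thus c divides l. Since lcm(lcm(u, f), b) divides l, lcm(lcm(lcm(u, f), b), c) divides l. l > 0, so lcm(lcm(lcm(u, f), b), c) ≤ l.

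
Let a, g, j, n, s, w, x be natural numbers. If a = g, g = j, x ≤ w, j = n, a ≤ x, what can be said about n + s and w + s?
n + s ≤ w + s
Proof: From a = g and g = j, a = j. j = n, so a = n. Because a ≤ x and x ≤ w, a ≤ w. a = n, so n ≤ w. Then n + s ≤ w + s.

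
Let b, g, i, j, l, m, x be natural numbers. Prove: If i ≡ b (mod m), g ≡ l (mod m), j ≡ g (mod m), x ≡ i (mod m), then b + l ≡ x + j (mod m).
x ≡ i (mod m) and i ≡ b (mod m), so x ≡ b (mod m). From j ≡ g (mod m) and g ≡ l (mod m), j ≡ l (mod m). Combining with x ≡ b (mod m), by adding congruences, x + j ≡ b + l (mod m). Then b + l ≡ x + j (mod m).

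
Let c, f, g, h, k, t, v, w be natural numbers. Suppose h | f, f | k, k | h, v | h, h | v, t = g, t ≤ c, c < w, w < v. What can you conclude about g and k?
g < k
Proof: h | f and f | k, therefore h | k. Since k | h, h = k. v | h and h | v, therefore v = h. c < w and w < v, hence c < v. t ≤ c, so t < v. t = g, so g < v. Since v = h, g < h. Since h = k, g < k.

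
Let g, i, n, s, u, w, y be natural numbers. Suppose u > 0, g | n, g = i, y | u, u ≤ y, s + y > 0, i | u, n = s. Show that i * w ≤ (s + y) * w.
g = i and g | n, therefore i | n. From n = s, i | s. From y | u and u > 0, y ≤ u. Since u ≤ y, u = y. Since i | u, i | y. Because i | s, i | s + y. s + y > 0, so i ≤ s + y. Then i * w ≤ (s + y) * w.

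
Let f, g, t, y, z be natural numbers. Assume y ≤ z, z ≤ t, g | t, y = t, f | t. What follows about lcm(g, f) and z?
lcm(g, f) | z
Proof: y = t and y ≤ z, so t ≤ z. Since z ≤ t, t = z. Because g | t and f | t, lcm(g, f) | t. Since t = z, lcm(g, f) | z.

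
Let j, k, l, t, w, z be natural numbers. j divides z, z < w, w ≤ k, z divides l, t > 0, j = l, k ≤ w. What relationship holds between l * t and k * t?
l * t < k * t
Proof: Because w ≤ k and k ≤ w, w = k. Because j = l and j divides z, l divides z. Since z divides l, z = l. Since z < w, l < w. Since w = k, l < k. From t > 0, by multiplying by a positive, l * t < k * t.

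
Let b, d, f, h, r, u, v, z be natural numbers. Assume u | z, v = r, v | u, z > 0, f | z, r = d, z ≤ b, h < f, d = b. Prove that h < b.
Because r = d and d = b, r = b. Because v = r and v | u, r | u. Since r = b, b | u. u | z, so b | z. Because z > 0, b ≤ z. From z ≤ b, z = b. f | z and z > 0, therefore f ≤ z. Since z = b, f ≤ b. h < f, so h < b.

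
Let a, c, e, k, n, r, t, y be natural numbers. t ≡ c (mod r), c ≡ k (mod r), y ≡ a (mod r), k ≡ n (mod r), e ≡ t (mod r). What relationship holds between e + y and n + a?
e + y ≡ n + a (mod r)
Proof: e ≡ t (mod r) and t ≡ c (mod r), thus e ≡ c (mod r). c ≡ k (mod r), so e ≡ k (mod r). k ≡ n (mod r), so e ≡ n (mod r). Combined with y ≡ a (mod r), by adding congruences, e + y ≡ n + a (mod r).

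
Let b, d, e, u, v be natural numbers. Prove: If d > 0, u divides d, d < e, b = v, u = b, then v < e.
From u divides d and d > 0, u ≤ d. Since d < e, u < e. Since u = b, b < e. b = v, so v < e.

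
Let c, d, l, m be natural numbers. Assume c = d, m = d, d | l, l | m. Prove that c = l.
Because m = d and l | m, l | d. d | l, so d = l. Since c = d, c = l.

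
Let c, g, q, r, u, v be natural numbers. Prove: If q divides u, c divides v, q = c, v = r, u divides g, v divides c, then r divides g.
Because c divides v and v divides c, c = v. From v = r, c = r. q divides u and u divides g, so q divides g. Since q = c, c divides g. Since c = r, r divides g.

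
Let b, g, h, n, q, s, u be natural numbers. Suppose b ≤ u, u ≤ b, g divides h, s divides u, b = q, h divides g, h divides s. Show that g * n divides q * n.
h divides g and g divides h, so h = g. h divides s, so g divides s. Because u ≤ b and b ≤ u, u = b. Since b = q, u = q. Since s divides u, s divides q. Since g divides s, g divides q. Then g * n divides q * n.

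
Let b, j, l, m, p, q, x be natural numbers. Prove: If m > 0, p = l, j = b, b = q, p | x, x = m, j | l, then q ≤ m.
j = b and b = q, thus j = q. From x = m and p | x, p | m. p = l, so l | m. j | l, so j | m. Since m > 0, j ≤ m. Since j = q, q ≤ m.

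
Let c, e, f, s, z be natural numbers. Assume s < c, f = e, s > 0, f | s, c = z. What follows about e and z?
e < z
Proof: f = e and f | s, hence e | s. Because s > 0, e ≤ s. c = z and s < c, so s < z. Since e ≤ s, e < z.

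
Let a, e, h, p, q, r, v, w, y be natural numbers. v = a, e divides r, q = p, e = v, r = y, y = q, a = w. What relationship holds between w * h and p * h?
w * h divides p * h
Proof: e = v and v = a, thus e = a. a = w, so e = w. r = y and e divides r, hence e divides y. Since y = q, e divides q. q = p, so e divides p. e = w, so w divides p. Then w * h divides p * h.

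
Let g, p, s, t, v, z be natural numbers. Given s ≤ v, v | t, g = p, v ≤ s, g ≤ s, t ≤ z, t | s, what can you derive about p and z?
p ≤ z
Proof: Since v ≤ s and s ≤ v, v = s. v | t, so s | t. Since t | s, s = t. Because g = p and g ≤ s, p ≤ s. Because s = t, p ≤ t. Since t ≤ z, p ≤ z.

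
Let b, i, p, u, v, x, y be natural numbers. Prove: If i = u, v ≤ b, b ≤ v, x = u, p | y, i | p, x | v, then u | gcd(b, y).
Because v ≤ b and b ≤ v, v = b. Since x = u and x | v, u | v. v = b, so u | b. Since i | p and p | y, i | y. Since i = u, u | y. u | b, so u | gcd(b, y).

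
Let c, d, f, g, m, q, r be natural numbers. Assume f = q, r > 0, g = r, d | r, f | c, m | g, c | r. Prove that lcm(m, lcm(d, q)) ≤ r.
g = r and m | g, so m | r. f = q and f | c, so q | c. Since c | r, q | r. Since d | r, lcm(d, q) | r. Since m | r, lcm(m, lcm(d, q)) | r. Since r > 0, lcm(m, lcm(d, q)) ≤ r.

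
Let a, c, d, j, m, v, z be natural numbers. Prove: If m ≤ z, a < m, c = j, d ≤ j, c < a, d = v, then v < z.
Because d = v and d ≤ j, v ≤ j. c < a and a < m, thus c < m. Since c = j, j < m. v ≤ j, so v < m. Since m ≤ z, v < z.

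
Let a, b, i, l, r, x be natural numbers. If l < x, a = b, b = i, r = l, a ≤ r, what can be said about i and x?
i < x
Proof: Because a = b and a ≤ r, b ≤ r. b = i, so i ≤ r. Since r = l, i ≤ l. l < x, so i < x.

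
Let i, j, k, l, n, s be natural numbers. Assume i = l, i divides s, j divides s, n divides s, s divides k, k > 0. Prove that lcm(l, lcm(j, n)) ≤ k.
i = l and i divides s, hence l divides s. From j divides s and n divides s, lcm(j, n) divides s. l divides s, so lcm(l, lcm(j, n)) divides s. Since s divides k, lcm(l, lcm(j, n)) divides k. Since k > 0, lcm(l, lcm(j, n)) ≤ k.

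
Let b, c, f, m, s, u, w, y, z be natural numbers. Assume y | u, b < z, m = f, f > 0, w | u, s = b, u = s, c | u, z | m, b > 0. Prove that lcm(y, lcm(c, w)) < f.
Because u = s and s = b, u = b. c | u and w | u, so lcm(c, w) | u. y | u, so lcm(y, lcm(c, w)) | u. u = b, so lcm(y, lcm(c, w)) | b. Since b > 0, lcm(y, lcm(c, w)) ≤ b. m = f and z | m, thus z | f. f > 0, so z ≤ f. Since b < z, b < f. Because lcm(y, lcm(c, w)) ≤ b, lcm(y, lcm(c, w)) < f.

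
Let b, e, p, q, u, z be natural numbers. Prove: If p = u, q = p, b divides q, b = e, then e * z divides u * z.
q = p and p = u, hence q = u. b = e and b divides q, therefore e divides q. q = u, so e divides u. Then e * z divides u * z.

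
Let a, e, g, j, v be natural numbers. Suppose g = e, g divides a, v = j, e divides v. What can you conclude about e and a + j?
e divides a + j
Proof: g = e and g divides a, hence e divides a. v = j and e divides v, thus e divides j. From e divides a, e divides a + j.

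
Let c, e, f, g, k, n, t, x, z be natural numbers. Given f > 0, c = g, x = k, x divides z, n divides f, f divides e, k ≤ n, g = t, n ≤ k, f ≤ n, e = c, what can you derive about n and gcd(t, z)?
n divides gcd(t, z)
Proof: Because c = g and g = t, c = t. n divides f and f > 0, thus n ≤ f. f ≤ n, so f = n. From e = c and f divides e, f divides c. Since f = n, n divides c. c = t, so n divides t. Since k ≤ n and n ≤ k, k = n. x = k, so x = n. From x divides z, n divides z. n divides t, so n divides gcd(t, z).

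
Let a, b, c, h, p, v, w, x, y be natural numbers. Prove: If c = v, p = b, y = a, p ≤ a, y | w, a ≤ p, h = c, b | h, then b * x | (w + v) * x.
Since a ≤ p and p ≤ a, a = p. Since p = b, a = b. y = a and y | w, hence a | w. Since a = b, b | w. h = c and c = v, thus h = v. Because b | h, b | v. b | w, so b | w + v. Then b * x | (w + v) * x.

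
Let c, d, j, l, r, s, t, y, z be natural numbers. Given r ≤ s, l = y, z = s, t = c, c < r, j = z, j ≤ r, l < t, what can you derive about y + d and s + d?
y + d < s + d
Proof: j = z and z = s, thus j = s. Since j ≤ r, s ≤ r. Since r ≤ s, r = s. t = c and l < t, therefore l < c. l = y, so y < c. Since c < r, y < r. Since r = s, y < s. Then y + d < s + d.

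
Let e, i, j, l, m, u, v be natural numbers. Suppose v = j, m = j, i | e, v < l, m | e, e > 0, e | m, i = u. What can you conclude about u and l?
u < l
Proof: From e | m and m | e, e = m. Because m = j, e = j. i | e and e > 0, so i ≤ e. From e = j, i ≤ j. Since i = u, u ≤ j. v = j and v < l, so j < l. u ≤ j, so u < l.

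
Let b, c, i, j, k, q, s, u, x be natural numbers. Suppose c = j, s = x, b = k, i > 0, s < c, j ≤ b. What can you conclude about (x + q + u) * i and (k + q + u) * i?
(x + q + u) * i < (k + q + u) * i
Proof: Since c = j and s < c, s < j. From s = x, x < j. b = k and j ≤ b, so j ≤ k. x < j, so x < k. Then x + q < k + q. Then x + q + u < k + q + u. Since i > 0, (x + q + u) * i < (k + q + u) * i.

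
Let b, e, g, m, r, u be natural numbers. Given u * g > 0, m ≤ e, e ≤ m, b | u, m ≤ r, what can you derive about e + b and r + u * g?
e + b ≤ r + u * g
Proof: m ≤ e and e ≤ m, so m = e. m ≤ r, so e ≤ r. Since b | u, b | u * g. Because u * g > 0, b ≤ u * g. Since e ≤ r, e + b ≤ r + u * g.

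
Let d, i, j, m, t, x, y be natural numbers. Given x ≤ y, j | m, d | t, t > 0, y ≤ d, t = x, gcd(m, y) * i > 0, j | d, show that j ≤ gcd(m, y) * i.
d | t and t > 0, hence d ≤ t. Since t = x, d ≤ x. Since x ≤ y, d ≤ y. Because y ≤ d, d = y. Because j | d, j | y. Since j | m, j | gcd(m, y). Then j | gcd(m, y) * i. Since gcd(m, y) * i > 0, j ≤ gcd(m, y) * i.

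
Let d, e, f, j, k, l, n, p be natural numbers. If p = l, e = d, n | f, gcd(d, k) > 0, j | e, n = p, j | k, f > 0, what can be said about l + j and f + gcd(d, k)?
l + j ≤ f + gcd(d, k)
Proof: n = p and p = l, so n = l. n | f and f > 0, thus n ≤ f. Since n = l, l ≤ f. From e = d and j | e, j | d. Since j | k, j | gcd(d, k). Since gcd(d, k) > 0, j ≤ gcd(d, k). l ≤ f, so l + j ≤ f + gcd(d, k).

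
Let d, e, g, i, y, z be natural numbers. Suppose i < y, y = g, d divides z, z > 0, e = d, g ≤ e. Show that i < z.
y = g and i < y, so i < g. e = d and g ≤ e, thus g ≤ d. From d divides z and z > 0, d ≤ z. Because g ≤ d, g ≤ z. i < g, so i < z.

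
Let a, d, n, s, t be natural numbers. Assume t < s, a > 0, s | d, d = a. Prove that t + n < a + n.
Since d = a and s | d, s | a. Because a > 0, s ≤ a. t < s, so t < a. Then t + n < a + n.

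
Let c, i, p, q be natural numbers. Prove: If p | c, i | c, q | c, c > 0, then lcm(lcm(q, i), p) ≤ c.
q | c and i | c, therefore lcm(q, i) | c. Since p | c, lcm(lcm(q, i), p) | c. Because c > 0, lcm(lcm(q, i), p) ≤ c.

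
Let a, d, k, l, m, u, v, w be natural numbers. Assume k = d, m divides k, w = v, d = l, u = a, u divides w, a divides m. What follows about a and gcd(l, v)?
a divides gcd(l, v)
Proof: From k = d and m divides k, m divides d. Since a divides m, a divides d. Since d = l, a divides l. w = v and u divides w, thus u divides v. u = a, so a divides v. From a divides l, a divides gcd(l, v).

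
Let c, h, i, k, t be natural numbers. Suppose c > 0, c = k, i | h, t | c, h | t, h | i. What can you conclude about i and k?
i ≤ k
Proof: Because h | i and i | h, h = i. From h | t and t | c, h | c. c > 0, so h ≤ c. Since h = i, i ≤ c. Since c = k, i ≤ k.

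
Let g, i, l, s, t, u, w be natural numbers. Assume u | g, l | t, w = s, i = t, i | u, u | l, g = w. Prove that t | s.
g = w and w = s, hence g = s. u | l and l | t, so u | t. Because i = t and i | u, t | u. Because u | t, u = t. u | g, so t | g. Since g = s, t | s.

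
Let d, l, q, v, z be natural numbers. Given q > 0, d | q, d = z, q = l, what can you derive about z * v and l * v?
z * v ≤ l * v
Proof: d = z and d | q, hence z | q. Since q > 0, z ≤ q. q = l, so z ≤ l. Then z * v ≤ l * v.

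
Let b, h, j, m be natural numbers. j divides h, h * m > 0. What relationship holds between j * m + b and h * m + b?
j * m + b ≤ h * m + b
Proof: j divides h, thus j * m divides h * m. h * m > 0, so j * m ≤ h * m. Then j * m + b ≤ h * m + b.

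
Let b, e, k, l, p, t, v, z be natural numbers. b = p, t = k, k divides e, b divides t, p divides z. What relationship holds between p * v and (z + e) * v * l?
p * v divides (z + e) * v * l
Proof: t = k and b divides t, thus b divides k. Since b = p, p divides k. k divides e, so p divides e. From p divides z, p divides z + e. Then p * v divides (z + e) * v. Then p * v divides (z + e) * v * l.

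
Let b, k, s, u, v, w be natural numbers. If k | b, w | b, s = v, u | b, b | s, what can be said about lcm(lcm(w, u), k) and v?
lcm(lcm(w, u), k) | v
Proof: w | b and u | b, thus lcm(w, u) | b. k | b, so lcm(lcm(w, u), k) | b. Since s = v and b | s, b | v. Because lcm(lcm(w, u), k) | b, lcm(lcm(w, u), k) | v.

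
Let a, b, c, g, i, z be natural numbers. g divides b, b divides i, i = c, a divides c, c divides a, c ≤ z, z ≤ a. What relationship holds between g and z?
g divides z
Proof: a divides c and c divides a, so a = c. z ≤ a, so z ≤ c. Since c ≤ z, c = z. From i = c, i = z. g divides b and b divides i, hence g divides i. Since i = z, g divides z.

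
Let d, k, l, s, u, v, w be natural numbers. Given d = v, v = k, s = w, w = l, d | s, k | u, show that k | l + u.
d = v and v = k, thus d = k. s = w and w = l, therefore s = l. Since d | s, d | l. Since d = k, k | l. k | u, so k | l + u.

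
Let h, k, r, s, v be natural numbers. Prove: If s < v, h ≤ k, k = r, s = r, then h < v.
k = r and h ≤ k, hence h ≤ r. Because s = r and s < v, r < v. h ≤ r, so h < v.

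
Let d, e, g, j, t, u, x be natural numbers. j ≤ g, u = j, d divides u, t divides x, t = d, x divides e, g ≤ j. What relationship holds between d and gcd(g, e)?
d divides gcd(g, e)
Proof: j ≤ g and g ≤ j, thus j = g. From u = j and d divides u, d divides j. j = g, so d divides g. Since t = d and t divides x, d divides x. x divides e, so d divides e. d divides g, so d divides gcd(g, e).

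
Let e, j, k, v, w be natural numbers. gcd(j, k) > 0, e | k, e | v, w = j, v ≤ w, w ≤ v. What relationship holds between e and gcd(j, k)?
e ≤ gcd(j, k)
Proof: v ≤ w and w ≤ v, thus v = w. Since w = j, v = j. e | v, so e | j. Because e | k, e | gcd(j, k). gcd(j, k) > 0, so e ≤ gcd(j, k).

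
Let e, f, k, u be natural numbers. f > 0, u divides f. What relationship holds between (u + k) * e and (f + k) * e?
(u + k) * e ≤ (f + k) * e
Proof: u divides f and f > 0, therefore u ≤ f. Then u + k ≤ f + k. By multiplying by a non-negative, (u + k) * e ≤ (f + k) * e.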